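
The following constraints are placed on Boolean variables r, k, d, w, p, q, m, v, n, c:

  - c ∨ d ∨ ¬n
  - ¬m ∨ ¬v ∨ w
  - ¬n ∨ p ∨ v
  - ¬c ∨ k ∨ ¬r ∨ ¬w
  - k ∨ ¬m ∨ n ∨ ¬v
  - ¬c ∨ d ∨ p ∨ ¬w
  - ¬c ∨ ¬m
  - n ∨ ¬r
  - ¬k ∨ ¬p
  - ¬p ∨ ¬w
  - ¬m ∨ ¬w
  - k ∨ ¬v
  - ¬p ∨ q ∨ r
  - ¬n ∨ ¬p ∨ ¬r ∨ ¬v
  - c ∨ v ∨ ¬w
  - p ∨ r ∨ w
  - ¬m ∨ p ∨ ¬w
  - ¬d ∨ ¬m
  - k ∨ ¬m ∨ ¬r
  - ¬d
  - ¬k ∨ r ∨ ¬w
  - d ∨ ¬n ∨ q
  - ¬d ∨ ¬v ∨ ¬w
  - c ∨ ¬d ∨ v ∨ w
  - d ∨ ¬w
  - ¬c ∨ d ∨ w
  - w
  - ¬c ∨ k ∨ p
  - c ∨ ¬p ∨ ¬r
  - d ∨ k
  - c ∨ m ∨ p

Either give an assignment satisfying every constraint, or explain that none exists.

Unsatisfiable

Case d = True:
  Clause (¬d) is falsified — contradiction.
Case d = False:
  (d ∨ ¬w) forces w = False.
  Clause (w) is falsified — contradiction.
Both cases fail, so the formula is unsatisfiable.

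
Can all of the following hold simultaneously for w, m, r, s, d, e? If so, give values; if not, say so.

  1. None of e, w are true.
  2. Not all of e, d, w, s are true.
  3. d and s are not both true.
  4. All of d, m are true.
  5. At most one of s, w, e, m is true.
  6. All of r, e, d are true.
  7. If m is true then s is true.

No satisfying assignment exists.

Case e = True:
  Constraint (1) is violated (e=T) — contradiction.
Case e = False:
  Constraint (6) is violated (e=F) — contradiction.
Both cases fail — unsatisfiable.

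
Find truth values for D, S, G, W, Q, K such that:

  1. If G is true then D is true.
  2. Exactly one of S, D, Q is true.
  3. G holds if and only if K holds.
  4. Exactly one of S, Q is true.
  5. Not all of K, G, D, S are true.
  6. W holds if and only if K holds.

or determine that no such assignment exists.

D=F; S=T; G=F; W=F; Q=F; K=F

  (1) G=F ⇒ D: vacuous ✓
  (2) {S, D, Q}: 1 true — exactly one ✓
  (3) G=F, K=F — same ✓
  (4) {S, Q}: 1 true — exactly one ✓
  (5) {K, G, D, S}: 1/4 true — not all ✓
  (6) W=F, K=F — same ✓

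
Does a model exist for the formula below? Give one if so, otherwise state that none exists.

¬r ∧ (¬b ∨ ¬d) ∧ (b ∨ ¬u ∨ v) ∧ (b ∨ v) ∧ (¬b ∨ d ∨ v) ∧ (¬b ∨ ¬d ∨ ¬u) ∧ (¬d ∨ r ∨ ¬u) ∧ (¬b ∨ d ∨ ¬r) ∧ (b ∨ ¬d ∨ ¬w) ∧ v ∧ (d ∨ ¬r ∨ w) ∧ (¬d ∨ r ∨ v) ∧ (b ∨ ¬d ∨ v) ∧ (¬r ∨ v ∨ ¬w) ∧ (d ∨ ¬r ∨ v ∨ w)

u=T; r=F; b=F; w=F; d=F; v=T

Unit clause (¬r) forces r = False.
Unit clause (v) forces v = True.
Set u = True.
  then (¬d ∨ r ∨ ¬u) forces d = False.
Set b = False.
Set w = False.
All clauses satisfied.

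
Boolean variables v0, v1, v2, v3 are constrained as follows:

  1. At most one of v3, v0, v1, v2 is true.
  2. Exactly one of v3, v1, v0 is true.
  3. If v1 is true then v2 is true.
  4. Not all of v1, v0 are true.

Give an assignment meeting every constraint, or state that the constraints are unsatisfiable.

v0 = False; v1 = False; v2 = False; v3 = True

  (1) {v3, v0, v1, v2}: 1 true — at most one ✓
  (2) {v3, v1, v0}: 1 true — exactly one ✓
  (3) v1=F ⇒ v2: vacuous ✓
  (4) {v1, v0}: 0/2 true — not all ✓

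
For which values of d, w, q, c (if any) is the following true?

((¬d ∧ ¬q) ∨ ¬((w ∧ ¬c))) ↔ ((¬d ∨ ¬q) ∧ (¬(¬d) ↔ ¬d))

d: True, w: True, q: True, c: False

  ((¬d ∧ ¬q) ∨ ¬((w ∧ ¬c))) ↔ ((¬d ∨ ¬q) ∧ (¬(¬d) ↔ ¬d)) = True
    (¬d ∧ ¬q) ∨ ¬((w ∧ ¬c)) = False
      ¬d ∧ ¬q = False
        ¬d = False
        ¬q = False
      ¬((w ∧ ¬c)) = False
        w ∧ ¬c = True
          ¬c = True
    (¬d ∨ ¬q) ∧ (¬(¬d) ↔ ¬d) = False
      ¬d ∨ ¬q = False
        ¬d = False
        ¬q = False
      ¬(¬d) ↔ ¬d = False
        ¬(¬d) = True
          ¬d = False
        ¬d = False
The formula evaluates to True.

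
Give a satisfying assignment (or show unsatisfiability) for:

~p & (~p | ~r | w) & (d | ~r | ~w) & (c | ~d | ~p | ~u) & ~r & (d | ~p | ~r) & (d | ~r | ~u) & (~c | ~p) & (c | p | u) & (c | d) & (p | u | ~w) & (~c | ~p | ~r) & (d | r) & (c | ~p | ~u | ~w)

u=T, r=F, p=F, d=T, w=F, c=T

Unit clause (~p) forces p = False.
Unit clause (~r) forces r = False.
In (d | r) only d is left, so d = True.
Set u = True.
Set w = False.
Set c = True.
All clauses satisfied.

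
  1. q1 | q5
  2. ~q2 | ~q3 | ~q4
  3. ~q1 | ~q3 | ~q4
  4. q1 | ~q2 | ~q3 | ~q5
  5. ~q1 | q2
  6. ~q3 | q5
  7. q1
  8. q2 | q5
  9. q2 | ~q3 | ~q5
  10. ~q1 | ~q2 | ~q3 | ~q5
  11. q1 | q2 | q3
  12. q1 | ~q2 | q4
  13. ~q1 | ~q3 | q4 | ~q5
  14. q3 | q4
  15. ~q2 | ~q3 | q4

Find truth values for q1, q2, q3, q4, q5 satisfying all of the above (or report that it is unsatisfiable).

q1 = True; q2 = True; q3 = False; q4 = True; q5 = True

Unit clause (q1) forces q1 = True.
In (~q1 | q2) only q2 is left, so q2 = True.
Try q3 = True:
  (~q2 | ~q3 | ~q4) forces q4 = False.
  clause (~q2 | ~q3 | q4) is falsified — backtrack.
So q3 = False.
  then (q3 | q4) forces q4 = True.
Set q5 = True.
All clauses satisfied.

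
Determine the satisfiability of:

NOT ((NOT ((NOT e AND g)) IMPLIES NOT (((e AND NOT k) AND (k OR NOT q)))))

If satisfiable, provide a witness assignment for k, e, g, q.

k = False; e = True; g = True; q = False

  NOT ((NOT ((NOT e AND g)) IMPLIES NOT (((e AND NOT k) AND (k OR NOT q))))) = True
    NOT ((NOT e AND g)) IMPLIES NOT (((e AND NOT k) AND (k OR NOT q))) = False
      NOT ((NOT e AND g)) = True
        NOT e AND g = False
          NOT e = False
      NOT (((e AND NOT k) AND (k OR NOT q))) = False
        (e AND NOT k) AND (k OR NOT q) = True
          e AND NOT k = True
            NOT k = True
          k OR NOT q = True
            NOT q = True
The formula evaluates to True.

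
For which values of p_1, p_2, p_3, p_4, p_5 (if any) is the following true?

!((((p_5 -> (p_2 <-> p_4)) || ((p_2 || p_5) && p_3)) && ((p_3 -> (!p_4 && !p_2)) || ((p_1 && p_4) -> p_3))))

p_1=T, p_2=F, p_3=F, p_4=T, p_5=T

  !((((p_5 -> (p_2 <-> p_4)) || ((p_2 || p_5) && p_3)) && ((p_3 -> (!p_4 && !p_2)) || ((p_1 && p_4) -> p_3)))) = True
    ((p_5 -> (p_2 <-> p_4)) || ((p_2 || p_5) && p_3)) && ((p_3 -> (!p_4 && !p_2)) || ((p_1 && p_4) -> p_3)) = False
      (p_5 -> (p_2 <-> p_4)) || ((p_2 || p_5) && p_3) = False
        p_5 -> (p_2 <-> p_4) = False
          p_2 <-> p_4 = False
        (p_2 || p_5) && p_3 = False
          p_2 || p_5 = True
      (p_3 -> (!p_4 && !p_2)) || ((p_1 && p_4) -> p_3) = True
        p_3 -> (!p_4 && !p_2) = True
          !p_4 && !p_2 = False
            !p_4 = False
            !p_2 = True
        (p_1 && p_4) -> p_3 = False
          p_1 && p_4 = True
The formula evaluates to True.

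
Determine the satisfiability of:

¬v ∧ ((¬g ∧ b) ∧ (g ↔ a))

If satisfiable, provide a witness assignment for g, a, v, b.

g = False, a = False, v = False, b = True

  ¬v = True
  (¬g ∧ b) ∧ (g ↔ a) = True
    ¬g ∧ b = True
      ¬g = True
    g ↔ a = True
Both conjuncts True, so the formula holds.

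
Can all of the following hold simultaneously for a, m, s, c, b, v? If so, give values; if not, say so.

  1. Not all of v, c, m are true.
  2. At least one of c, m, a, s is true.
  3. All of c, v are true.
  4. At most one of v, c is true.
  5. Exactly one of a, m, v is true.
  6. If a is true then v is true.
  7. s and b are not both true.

Case c = True:
  (3) forces v = True.
  Constraint (4) is violated (v=T, c=T) — contradiction.
Case c = False:
  Constraint (3) is violated (c=F) — contradiction.
Both cases fail — unsatisfiable.

Unsatisfiable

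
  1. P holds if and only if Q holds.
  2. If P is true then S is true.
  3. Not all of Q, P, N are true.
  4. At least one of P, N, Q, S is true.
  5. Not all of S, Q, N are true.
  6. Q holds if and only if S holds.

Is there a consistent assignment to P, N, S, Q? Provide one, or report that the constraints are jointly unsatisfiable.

P=F; N=T; S=F; Q=F

  (1) P=F, Q=F — same ✓
  (2) P=F ⇒ S: vacuous ✓
  (3) {Q, P, N}: 1/3 true — not all ✓
  (4) {P, N, Q, S}: 1 true — at least one ✓
  (5) {S, Q, N}: 1/3 true — not all ✓
  (6) Q=F, S=F — same ✓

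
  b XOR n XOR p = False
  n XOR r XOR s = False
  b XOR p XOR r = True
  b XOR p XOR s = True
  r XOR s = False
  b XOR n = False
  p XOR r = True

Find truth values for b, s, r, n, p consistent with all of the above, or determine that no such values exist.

b = False, s = True, r = True, n = False, p = False

b XOR n XOR p = F XOR F XOR F = False ✓
n XOR r XOR s = F XOR T XOR T = False ✓
b XOR p XOR r = F XOR F XOR T = True ✓
b XOR p XOR s = F XOR F XOR T = True ✓
r XOR s = T XOR T = False ✓
b XOR n = F XOR F = False ✓
p XOR r = F XOR T = True ✓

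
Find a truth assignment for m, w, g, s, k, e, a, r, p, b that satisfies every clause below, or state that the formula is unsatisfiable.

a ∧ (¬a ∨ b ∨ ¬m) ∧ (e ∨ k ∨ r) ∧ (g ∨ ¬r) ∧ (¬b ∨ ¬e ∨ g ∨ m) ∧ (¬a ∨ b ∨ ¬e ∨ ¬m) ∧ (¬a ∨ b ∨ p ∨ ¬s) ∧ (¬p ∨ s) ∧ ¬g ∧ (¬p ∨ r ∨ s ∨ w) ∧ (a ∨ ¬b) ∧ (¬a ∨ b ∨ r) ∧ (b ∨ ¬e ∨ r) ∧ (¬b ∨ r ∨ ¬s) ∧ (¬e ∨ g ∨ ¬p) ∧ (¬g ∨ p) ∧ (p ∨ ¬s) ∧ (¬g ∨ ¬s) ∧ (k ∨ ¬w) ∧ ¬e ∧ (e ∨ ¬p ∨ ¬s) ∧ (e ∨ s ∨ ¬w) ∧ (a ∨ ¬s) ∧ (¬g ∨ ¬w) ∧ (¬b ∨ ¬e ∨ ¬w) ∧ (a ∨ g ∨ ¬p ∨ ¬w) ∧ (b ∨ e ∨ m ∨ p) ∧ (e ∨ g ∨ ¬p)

m = False, w = False, g = False, s = False, k = True, e = False, a = True, r = False, p = False, b = True

Unit clause (a) forces a = True.
Unit clause (¬g) forces g = False.
Unit clause (¬e) forces e = False.
In (e ∨ g ∨ ¬p) only ¬p is left, so p = False.
In (g ∨ ¬r) only ¬r is left, so r = False.
In (¬a ∨ b ∨ r) only b is left, so b = True.
In (¬b ∨ r ∨ ¬s) only ¬s is left, so s = False.
In (e ∨ s ∨ ¬w) only ¬w is left, so w = False.
In (e ∨ k ∨ r) only k is left, so k = True.
Set m = False.
All clauses satisfied.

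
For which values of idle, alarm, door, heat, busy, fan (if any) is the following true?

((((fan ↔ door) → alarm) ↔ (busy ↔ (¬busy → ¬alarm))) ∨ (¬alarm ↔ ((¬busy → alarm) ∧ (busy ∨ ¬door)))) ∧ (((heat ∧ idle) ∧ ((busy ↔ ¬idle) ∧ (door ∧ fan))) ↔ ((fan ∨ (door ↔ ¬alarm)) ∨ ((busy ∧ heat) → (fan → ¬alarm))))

idle: True; alarm: True; door: True; heat: True; busy: False; fan: True

  (((fan ↔ door) → alarm) ↔ (busy ↔ (¬busy → ¬alarm))) ∨ (¬alarm ↔ ((¬busy → alarm) ∧ (busy ∨ ¬door))) = True
    ((fan ↔ door) → alarm) ↔ (busy ↔ (¬busy → ¬alarm)) = True
      (fan ↔ door) → alarm = True
        fan ↔ door = True
      busy ↔ (¬busy → ¬alarm) = True
        ¬busy → ¬alarm = False
          ¬busy = True
          ¬alarm = False
    ¬alarm ↔ ((¬busy → alarm) ∧ (busy ∨ ¬door)) = True
      ¬alarm = False
      (¬busy → alarm) ∧ (busy ∨ ¬door) = False
        ¬busy → alarm = True
          ¬busy = True
        busy ∨ ¬door = False
          ¬door = False
  ((heat ∧ idle) ∧ ((busy ↔ ¬idle) ∧ (door ∧ fan))) ↔ ((fan ∨ (door ↔ ¬alarm)) ∨ ((busy ∧ heat) → (fan → ¬alarm))) = True
    (heat ∧ idle) ∧ ((busy ↔ ¬idle) ∧ (door ∧ fan)) = True
      heat ∧ idle = True
      (busy ↔ ¬idle) ∧ (door ∧ fan) = True
        busy ↔ ¬idle = True
          ¬idle = False
        door ∧ fan = True
    (fan ∨ (door ↔ ¬alarm)) ∨ ((busy ∧ heat) → (fan → ¬alarm)) = True
      fan ∨ (door ↔ ¬alarm) = True
        door ↔ ¬alarm = False
          ¬alarm = False
      (busy ∧ heat) → (fan → ¬alarm) = True
        busy ∧ heat = False
        fan → ¬alarm = False
          ¬alarm = False
Both conjuncts True, so the formula holds.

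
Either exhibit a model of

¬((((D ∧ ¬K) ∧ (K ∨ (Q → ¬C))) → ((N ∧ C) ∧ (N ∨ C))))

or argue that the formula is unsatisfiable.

N = False, C = False, D = True, K = False, Q = True

  ¬((((D ∧ ¬K) ∧ (K ∨ (Q → ¬C))) → ((N ∧ C) ∧ (N ∨ C)))) = True
    ((D ∧ ¬K) ∧ (K ∨ (Q → ¬C))) → ((N ∧ C) ∧ (N ∨ C)) = False
      (D ∧ ¬K) ∧ (K ∨ (Q → ¬C)) = True
        D ∧ ¬K = True
          ¬K = True
        K ∨ (Q → ¬C) = True
          Q → ¬C = True
            ¬C = True
      (N ∧ C) ∧ (N ∨ C) = False
        N ∧ C = False
        N ∨ C = False
The formula evaluates to True.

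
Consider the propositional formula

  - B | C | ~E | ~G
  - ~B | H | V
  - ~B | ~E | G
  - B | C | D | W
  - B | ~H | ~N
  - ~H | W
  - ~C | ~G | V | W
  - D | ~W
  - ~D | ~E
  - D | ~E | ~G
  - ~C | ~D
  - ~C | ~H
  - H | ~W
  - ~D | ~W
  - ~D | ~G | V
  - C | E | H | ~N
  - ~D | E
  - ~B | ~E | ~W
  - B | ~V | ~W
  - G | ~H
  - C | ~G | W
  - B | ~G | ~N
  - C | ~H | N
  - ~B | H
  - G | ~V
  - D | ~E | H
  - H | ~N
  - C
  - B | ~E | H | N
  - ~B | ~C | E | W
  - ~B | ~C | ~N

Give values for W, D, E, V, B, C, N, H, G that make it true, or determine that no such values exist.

W = False, D = False, E = False, V = False, B = False, C = True, N = False, H = False, G = False

Unit clause (C) forces C = True.
In (~C | ~D) only ~D is left, so D = False.
In (~C | ~H) only ~H is left, so H = False.
In (H | ~W) only ~W is left, so W = False.
In (~B | H) only ~B is left, so B = False.
In (D | ~E | H) only ~E is left, so E = False.
In (H | ~N) only ~N is left, so N = False.
Set V = False.
  then (~C | ~G | V | W) forces G = False.
All clauses satisfied.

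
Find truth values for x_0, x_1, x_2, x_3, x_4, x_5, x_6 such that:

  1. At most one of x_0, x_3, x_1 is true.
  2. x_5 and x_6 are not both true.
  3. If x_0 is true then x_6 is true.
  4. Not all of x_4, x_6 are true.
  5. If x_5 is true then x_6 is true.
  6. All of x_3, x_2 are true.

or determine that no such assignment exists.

x_0=F, x_1=F, x_2=T, x_3=T, x_4=F, x_5=F, x_6=F

  (1) {x_0, x_3, x_1}: 1 true — at most one ✓
  (2) x_5=F, x_6=F — not both ✓
  (3) x_0=F ⇒ x_6: vacuous ✓
  (4) {x_4, x_6}: 0/2 true — not all ✓
  (5) x_5=F ⇒ x_6: vacuous ✓
  (6) {x_3, x_2}: all 2 true ✓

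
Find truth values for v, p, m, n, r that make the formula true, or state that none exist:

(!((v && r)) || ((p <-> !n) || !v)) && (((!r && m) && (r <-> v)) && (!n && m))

v: False, p: True, m: True, n: False, r: False

  !((v && r)) || ((p <-> !n) || !v) = True
    !((v && r)) = True
      v && r = False
    (p <-> !n) || !v = True
      p <-> !n = True
        !n = True
      !v = True
  ((!r && m) && (r <-> v)) && (!n && m) = True
    (!r && m) && (r <-> v) = True
      !r && m = True
        !r = True
      r <-> v = True
    !n && m = True
      !n = True
Both conjuncts True, so the formula holds.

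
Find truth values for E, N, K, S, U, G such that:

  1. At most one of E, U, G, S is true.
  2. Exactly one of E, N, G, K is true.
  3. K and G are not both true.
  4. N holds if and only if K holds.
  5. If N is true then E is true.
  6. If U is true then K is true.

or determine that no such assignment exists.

E=F; N=F; K=F; S=F; U=F; G=T

  (1) {E, U, G, S}: 1 true — at most one ✓
  (2) {E, N, G, K}: 1 true — exactly one ✓
  (3) K=F, G=T — not both ✓
  (4) N=F, K=F — same ✓
  (5) N=F ⇒ E: vacuous ✓
  (6) U=F ⇒ K: vacuous ✓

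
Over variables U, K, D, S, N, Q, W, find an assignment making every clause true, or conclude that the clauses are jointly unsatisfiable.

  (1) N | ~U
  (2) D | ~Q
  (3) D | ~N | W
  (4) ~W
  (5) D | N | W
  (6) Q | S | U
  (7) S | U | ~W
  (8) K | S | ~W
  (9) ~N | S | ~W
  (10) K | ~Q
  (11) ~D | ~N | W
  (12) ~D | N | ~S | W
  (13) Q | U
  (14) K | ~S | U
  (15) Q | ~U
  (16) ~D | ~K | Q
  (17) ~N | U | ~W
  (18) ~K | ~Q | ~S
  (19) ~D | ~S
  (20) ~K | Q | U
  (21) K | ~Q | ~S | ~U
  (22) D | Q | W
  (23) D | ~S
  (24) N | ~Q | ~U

Unit clause (~W) forces W = False.
Try U = True:
  (N | ~U) forces N = True.
  (D | ~N | W) forces D = True.
  clause (~D | ~N | W) is falsified — backtrack.
So U = False.
  then (Q | U) forces Q = True.
  then (D | ~Q) forces D = True.
  then (K | ~Q) forces K = True.
  then (~D | ~N | W) forces N = False.
  then (~D | N | ~S | W) forces S = False.
All clauses satisfied.

U = False; K = True; D = True; S = False; N = False; Q = True; W = False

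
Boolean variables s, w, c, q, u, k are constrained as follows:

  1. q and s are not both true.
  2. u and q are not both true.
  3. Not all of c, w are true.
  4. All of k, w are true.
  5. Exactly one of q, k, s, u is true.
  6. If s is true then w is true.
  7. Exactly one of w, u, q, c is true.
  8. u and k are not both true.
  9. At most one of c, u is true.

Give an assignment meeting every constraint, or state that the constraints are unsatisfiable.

s = False, w = True, c = False, q = False, u = False, k = True

  (1) q=F, s=F — not both ✓
  (2) u=F, q=F — not both ✓
  (3) {c, w}: 1/2 true — not all ✓
  (4) {k, w}: all 2 true ✓
  (5) {q, k, s, u}: 1 true — exactly one ✓
  (6) s=F ⇒ w: vacuous ✓
  (7) {w, u, q, c}: 1 true — exactly one ✓
  (8) u=F, k=T — not both ✓
  (9) {c, u}: 0 true — at most one ✓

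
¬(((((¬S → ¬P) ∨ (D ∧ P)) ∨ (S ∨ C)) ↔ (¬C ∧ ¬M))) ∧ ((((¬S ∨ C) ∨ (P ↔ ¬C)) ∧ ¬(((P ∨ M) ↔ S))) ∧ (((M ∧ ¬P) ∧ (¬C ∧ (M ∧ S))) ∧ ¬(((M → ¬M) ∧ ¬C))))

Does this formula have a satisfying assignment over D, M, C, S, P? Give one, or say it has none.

Case M = True: the formula simplifies to ¬(¬((((¬S → ¬P) ∨ (D ∧ P)) ∨ (S ∨ C)))) ∧ ((((¬S ∨ C) ∨ (P ↔ ¬C)) ∧ ¬S) ∧ (¬P ∧ (¬C ∧ S))).
  S = True: the conjunct ¬S is False.
  S = False: the conjunct S is False.
Case M = False: the conjunct M is False.
Both cases fail — unsatisfiable.

UNSATISFIABLE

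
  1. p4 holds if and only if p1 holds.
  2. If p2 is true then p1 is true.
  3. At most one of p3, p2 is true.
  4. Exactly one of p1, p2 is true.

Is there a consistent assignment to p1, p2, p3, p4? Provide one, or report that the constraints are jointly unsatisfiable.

p1=T, p2=F, p3=F, p4=T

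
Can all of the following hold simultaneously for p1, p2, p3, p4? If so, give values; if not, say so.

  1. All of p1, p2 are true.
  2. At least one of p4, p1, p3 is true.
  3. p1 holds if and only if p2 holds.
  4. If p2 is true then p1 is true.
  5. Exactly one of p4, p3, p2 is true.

p1 = True, p2 = True, p3 = False, p4 = False

  (1) {p1, p2}: all 2 true ✓
  (2) {p4, p1, p3}: 1 true — at least one ✓
  (3) p1=T, p2=T — same ✓
  (4) p2=T ⇒ p1: T ✓
  (5) {p4, p3, p2}: 1 true — exactly one ✓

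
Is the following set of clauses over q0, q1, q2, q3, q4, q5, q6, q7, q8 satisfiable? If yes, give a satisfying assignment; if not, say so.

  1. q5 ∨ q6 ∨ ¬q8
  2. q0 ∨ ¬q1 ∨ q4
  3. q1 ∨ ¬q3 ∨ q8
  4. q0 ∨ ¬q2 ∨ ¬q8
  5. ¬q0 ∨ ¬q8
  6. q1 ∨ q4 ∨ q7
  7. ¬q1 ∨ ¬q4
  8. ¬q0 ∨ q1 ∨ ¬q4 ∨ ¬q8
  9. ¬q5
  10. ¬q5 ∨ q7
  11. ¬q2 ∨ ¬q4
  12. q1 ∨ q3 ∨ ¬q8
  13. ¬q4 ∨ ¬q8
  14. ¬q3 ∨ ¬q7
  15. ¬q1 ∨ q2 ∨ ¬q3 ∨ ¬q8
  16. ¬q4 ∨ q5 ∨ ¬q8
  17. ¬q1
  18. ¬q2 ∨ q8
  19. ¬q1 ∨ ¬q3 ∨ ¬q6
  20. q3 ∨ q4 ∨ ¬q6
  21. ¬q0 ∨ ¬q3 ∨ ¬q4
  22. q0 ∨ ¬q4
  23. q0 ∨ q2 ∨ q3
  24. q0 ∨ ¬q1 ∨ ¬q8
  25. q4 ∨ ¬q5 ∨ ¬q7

q0=T, q1=F, q2=F, q3=F, q4=T, q5=F, q6=F, q7=F, q8=F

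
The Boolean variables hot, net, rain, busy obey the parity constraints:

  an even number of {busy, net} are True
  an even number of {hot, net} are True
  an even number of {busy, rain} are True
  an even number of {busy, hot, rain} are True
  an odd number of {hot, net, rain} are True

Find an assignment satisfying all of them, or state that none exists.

Adding constraints 1, 4, 5 mod 2: every variable appears an even number of times on the left, so the left side is 0.
But the right sides sum to 1 (mod 2). 0 ≠ 1 — the system is inconsistent.

No satisfying assignment exists.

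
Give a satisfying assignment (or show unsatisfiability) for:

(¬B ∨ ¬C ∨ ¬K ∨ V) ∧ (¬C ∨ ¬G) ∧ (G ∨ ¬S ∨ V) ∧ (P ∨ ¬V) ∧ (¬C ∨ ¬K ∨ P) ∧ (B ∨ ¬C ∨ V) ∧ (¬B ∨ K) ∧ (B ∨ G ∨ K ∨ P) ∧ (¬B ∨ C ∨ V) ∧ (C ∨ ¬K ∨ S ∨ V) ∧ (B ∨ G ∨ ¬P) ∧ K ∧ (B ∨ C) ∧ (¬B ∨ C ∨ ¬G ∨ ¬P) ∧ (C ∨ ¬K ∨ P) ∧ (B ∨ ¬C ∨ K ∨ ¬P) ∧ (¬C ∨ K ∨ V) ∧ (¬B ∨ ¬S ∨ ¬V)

Unit clause (K) forces K = True.
Set C = True.
  then (¬C ∨ ¬G) forces G = False.
  then (¬C ∨ ¬K ∨ P) forces P = True.
  then (B ∨ G ∨ ¬P) forces B = True.
  then (¬B ∨ ¬C ∨ ¬K ∨ V) forces V = True.
  then (¬B ∨ ¬S ∨ ¬V) forces S = False.
All clauses satisfied.

C = True, V = True, S = False, P = True, G = False, B = True, K = True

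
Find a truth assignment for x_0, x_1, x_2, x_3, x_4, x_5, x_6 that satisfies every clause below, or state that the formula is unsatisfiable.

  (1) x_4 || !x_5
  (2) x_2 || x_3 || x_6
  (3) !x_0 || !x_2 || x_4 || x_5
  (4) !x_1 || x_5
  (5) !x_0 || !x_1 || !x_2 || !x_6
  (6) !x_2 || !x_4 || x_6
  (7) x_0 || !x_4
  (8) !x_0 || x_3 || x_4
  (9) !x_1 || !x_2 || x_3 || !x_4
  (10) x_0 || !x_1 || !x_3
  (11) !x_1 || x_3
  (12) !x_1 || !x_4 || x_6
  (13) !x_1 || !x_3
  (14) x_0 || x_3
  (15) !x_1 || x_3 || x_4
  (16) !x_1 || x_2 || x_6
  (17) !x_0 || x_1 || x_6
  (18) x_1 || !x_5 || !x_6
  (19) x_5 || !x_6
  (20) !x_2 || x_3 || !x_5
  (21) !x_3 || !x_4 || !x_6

x_0 = False, x_1 = False, x_2 = False, x_3 = True, x_4 = False, x_5 = False, x_6 = False

Set x_0 = False.
  then (x_0 || !x_4) forces x_4 = False.
  then (x_0 || x_3) forces x_3 = True.
  then (x_4 || !x_5) forces x_5 = False.
  then (!x_1 || x_5) forces x_1 = False.
  then (x_5 || !x_6) forces x_6 = False.
Set x_2 = False.
All clauses satisfied.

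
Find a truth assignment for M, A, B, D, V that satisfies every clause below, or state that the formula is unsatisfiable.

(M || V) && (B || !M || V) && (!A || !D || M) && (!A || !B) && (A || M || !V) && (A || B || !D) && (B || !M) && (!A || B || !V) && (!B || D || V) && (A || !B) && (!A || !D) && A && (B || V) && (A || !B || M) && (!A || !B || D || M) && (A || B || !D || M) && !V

UNSATISFIABLE

Case M = True:
  (B || !M) forces B = True.
  (!A || !B) forces A = False.
  Clause (A || !B) is falsified — contradiction.
Case M = False:
  (M || V) forces V = True.
  Clause (!V) is falsified — contradiction.
Both cases fail, so the formula is unsatisfiable.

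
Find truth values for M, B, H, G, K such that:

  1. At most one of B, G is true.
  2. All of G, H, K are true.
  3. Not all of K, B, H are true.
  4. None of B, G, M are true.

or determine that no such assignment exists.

The formula is unsatisfiable.

Case G = True:
  Constraint (4) is violated (G=T) — contradiction.
Case G = False:
  Constraint (2) is violated (G=F) — contradiction.
Both cases fail — unsatisfiable.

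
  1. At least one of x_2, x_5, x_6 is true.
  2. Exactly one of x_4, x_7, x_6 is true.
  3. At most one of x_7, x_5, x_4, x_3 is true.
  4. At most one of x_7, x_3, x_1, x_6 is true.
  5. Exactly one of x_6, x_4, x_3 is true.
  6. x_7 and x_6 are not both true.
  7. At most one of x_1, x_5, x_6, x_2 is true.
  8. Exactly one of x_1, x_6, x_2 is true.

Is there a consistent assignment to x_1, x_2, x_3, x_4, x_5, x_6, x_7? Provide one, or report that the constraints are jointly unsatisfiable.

x_1: False; x_2: True; x_3: False; x_4: True; x_5: False; x_6: False; x_7: False

  (1) {x_2, x_5, x_6}: 1 true — at least one ✓
  (2) {x_4, x_7, x_6}: 1 true — exactly one ✓
  (3) {x_7, x_5, x_4, x_3}: 1 true — at most one ✓
  (4) {x_7, x_3, x_1, x_6}: 0 true — at most one ✓
  (5) {x_6, x_4, x_3}: 1 true — exactly one ✓
  (6) x_7=F, x_6=F — not both ✓
  (7) {x_1, x_5, x_6, x_2}: 1 true — at most one ✓
  (8) {x_1, x_6, x_2}: 1 true — exactly one ✓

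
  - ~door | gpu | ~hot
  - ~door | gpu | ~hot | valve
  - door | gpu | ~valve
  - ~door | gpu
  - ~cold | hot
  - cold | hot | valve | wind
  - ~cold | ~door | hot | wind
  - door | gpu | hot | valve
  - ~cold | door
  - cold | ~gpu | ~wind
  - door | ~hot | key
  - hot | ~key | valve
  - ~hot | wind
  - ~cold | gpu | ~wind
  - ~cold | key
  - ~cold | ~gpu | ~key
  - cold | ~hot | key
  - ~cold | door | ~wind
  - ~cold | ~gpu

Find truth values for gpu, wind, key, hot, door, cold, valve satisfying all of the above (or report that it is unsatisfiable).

gpu = True, wind = False, key = False, hot = False, door = False, cold = False, valve = True

Set gpu = True.
  then (~cold | ~gpu) forces cold = False.
  then (cold | ~gpu | ~wind) forces wind = False.
  then (~hot | wind) forces hot = False.
  then (cold | hot | valve | wind) forces valve = True.
Set key = False.
Set door = False.
All clauses satisfied.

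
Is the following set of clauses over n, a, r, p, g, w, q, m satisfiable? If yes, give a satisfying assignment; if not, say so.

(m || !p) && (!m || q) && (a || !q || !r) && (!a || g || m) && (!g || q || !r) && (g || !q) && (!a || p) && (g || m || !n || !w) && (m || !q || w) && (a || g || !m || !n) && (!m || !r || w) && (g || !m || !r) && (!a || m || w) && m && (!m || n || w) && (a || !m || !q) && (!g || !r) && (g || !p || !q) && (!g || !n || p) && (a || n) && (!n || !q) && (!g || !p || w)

n = False, a = True, r = False, p = True, g = True, w = True, q = True, m = True

Unit clause (m) forces m = True.
In (!m || q) only q is left, so q = True.
In (g || !q) only g is left, so g = True.
In (a || !m || !q) only a is left, so a = True.
In (!g || !r) only !r is left, so r = False.
In (!n || !q) only !n is left, so n = False.
In (!a || p) only p is left, so p = True.
In (!m || n || w) only w is left, so w = True.
All clauses satisfied.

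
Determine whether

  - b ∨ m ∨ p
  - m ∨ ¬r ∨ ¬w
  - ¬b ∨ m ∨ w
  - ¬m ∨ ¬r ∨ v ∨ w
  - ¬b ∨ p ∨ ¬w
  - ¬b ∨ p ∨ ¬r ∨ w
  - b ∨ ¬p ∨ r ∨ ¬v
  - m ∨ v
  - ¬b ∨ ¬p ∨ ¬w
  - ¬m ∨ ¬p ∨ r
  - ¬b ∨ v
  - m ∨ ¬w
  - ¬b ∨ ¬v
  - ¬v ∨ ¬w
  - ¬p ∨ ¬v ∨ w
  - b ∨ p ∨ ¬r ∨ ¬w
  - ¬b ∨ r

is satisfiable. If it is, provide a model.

m: True, p: False, b: False, w: False, v: False, r: False

Try m = False:
  (m ∨ v) forces v = True.
  (m ∨ ¬w) forces w = False.
  (¬b ∨ m ∨ w) forces b = False.
  (b ∨ m ∨ p) forces p = True.
  clause (¬p ∨ ¬v ∨ w) is falsified — backtrack.
So m = True.
Set p = False.
Try b = True:
  (¬b ∨ p ∨ ¬w) forces w = False.
  (¬b ∨ p ∨ ¬r ∨ w) forces r = False.
  clause (¬b ∨ r) is falsified — backtrack.
So b = False.
Set w = False.
Set v = False.
  then (¬m ∨ ¬r ∨ v ∨ w) forces r = False.
All clauses satisfied.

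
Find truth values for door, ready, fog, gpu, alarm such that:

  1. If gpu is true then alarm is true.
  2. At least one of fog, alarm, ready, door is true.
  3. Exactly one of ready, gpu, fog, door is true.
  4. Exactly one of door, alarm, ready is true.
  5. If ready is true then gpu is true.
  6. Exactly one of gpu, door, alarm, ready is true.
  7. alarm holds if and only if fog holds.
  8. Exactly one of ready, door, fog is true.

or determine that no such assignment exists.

door=F, ready=F, fog=T, gpu=F, alarm=T

  (1) gpu=F ⇒ alarm: vacuous ✓
  (2) {fog, alarm, ready, door}: 2 true — at least one ✓
  (3) {ready, gpu, fog, door}: 1 true — exactly one ✓
  (4) {door, alarm, ready}: 1 true — exactly one ✓
  (5) ready=F ⇒ gpu: vacuous ✓
  (6) {gpu, door, alarm, ready}: 1 true — exactly one ✓
  (7) alarm=T, fog=T — same ✓
  (8) {ready, door, fog}: 1 true — exactly one ✓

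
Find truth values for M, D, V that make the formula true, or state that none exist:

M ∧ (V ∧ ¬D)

M: True, D: False, V: True

  V ∧ ¬D = True
    ¬D = True
Both conjuncts True, so the formula holds.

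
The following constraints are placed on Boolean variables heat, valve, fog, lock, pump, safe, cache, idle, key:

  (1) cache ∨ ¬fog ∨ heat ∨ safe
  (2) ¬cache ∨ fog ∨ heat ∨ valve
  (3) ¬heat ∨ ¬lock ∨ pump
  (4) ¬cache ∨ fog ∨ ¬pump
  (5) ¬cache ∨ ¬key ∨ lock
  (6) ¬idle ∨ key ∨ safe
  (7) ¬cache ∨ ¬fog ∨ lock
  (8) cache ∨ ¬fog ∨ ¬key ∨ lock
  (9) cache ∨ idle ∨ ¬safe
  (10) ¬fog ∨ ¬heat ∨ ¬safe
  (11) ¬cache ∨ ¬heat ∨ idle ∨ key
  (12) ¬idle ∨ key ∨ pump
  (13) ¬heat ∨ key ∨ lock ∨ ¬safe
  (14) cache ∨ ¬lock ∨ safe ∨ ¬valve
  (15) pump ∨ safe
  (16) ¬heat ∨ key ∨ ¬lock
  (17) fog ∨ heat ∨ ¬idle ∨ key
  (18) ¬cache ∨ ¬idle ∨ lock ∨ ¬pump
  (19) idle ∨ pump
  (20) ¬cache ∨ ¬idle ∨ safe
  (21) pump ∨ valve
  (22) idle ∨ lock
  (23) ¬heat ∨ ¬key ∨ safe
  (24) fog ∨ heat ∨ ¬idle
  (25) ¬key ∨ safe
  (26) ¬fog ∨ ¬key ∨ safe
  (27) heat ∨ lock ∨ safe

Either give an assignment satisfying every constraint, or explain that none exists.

Set heat = False.
Set valve = True.
Set fog = True.
Set lock = True.
Set pump = True.
Set safe = True.
Set cache = True.
Set idle = False.
Set key = True.
All clauses satisfied.

heat = False, valve = True, fog = True, lock = True, pump = True, safe = True, cache = True, idle = False, key = True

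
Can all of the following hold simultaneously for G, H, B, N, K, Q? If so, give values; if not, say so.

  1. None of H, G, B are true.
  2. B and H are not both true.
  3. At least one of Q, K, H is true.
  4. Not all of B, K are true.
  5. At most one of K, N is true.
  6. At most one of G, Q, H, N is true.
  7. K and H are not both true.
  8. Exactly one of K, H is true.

G = False, H = False, B = False, N = False, K = True, Q = True

  (1) {H, G, B}: 0 true — none ✓
  (2) B=F, H=F — not both ✓
  (3) {Q, K, H}: 2 true — at least one ✓
  (4) {B, K}: 1/2 true — not all ✓
  (5) {K, N}: 1 true — at most one ✓
  (6) {G, Q, H, N}: 1 true — at most one ✓
  (7) K=T, H=F — not both ✓
  (8) {K, H}: 1 true — exactly one ✓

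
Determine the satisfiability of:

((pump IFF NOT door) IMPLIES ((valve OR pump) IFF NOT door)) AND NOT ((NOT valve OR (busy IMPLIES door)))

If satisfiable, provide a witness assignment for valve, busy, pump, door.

valve: True; busy: True; pump: True; door: False

  (pump IFF NOT door) IMPLIES ((valve OR pump) IFF NOT door) = True
    pump IFF NOT door = True
      NOT door = True
    (valve OR pump) IFF NOT door = True
      valve OR pump = True
      NOT door = True
  NOT ((NOT valve OR (busy IMPLIES door))) = True
    NOT valve OR (busy IMPLIES door) = False
      NOT valve = False
      busy IMPLIES door = False
Both conjuncts True, so the formula holds.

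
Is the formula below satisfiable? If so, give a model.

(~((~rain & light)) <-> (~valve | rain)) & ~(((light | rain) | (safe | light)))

light = False, valve = False, safe = False, rain = False

  ~((~rain & light)) <-> (~valve | rain) = True
    ~((~rain & light)) = True
      ~rain & light = False
        ~rain = True
    ~valve | rain = True
      ~valve = True
  ~(((light | rain) | (safe | light))) = True
    (light | rain) | (safe | light) = False
      light | rain = False
      safe | light = False
Both conjuncts True, so the formula holds.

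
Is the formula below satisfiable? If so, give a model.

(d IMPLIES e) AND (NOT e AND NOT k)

k: False, e: False, d: False

  d IMPLIES e = True
  NOT e AND NOT k = True
    NOT e = True
    NOT k = True
Both conjuncts True, so the formula holds.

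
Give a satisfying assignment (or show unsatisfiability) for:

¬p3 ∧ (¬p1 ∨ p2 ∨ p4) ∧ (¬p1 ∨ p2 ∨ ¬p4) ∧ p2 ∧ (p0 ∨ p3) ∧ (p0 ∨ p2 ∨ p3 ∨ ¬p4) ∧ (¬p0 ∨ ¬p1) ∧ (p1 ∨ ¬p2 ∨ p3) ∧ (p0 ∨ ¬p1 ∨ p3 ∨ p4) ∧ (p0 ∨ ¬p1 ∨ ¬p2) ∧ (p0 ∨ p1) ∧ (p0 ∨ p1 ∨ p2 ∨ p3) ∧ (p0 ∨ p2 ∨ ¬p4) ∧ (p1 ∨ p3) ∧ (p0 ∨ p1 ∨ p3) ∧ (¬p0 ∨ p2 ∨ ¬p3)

Case p2 = True:
  (¬p3) forces p3 = False.
  (p0 ∨ p3) forces p0 = True.
  (¬p0 ∨ ¬p1) forces p1 = False.
  Clause (p1 ∨ ¬p2 ∨ p3) is falsified — contradiction.
Case p2 = False:
  Clause (p2) is falsified — contradiction.
Both cases fail, so the formula is unsatisfiable.

Unsatisfiable — no assignment works.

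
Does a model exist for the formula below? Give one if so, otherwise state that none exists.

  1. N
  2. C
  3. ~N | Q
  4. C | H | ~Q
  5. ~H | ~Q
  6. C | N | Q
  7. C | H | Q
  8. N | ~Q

Unit clause (N) forces N = True.
Unit clause (C) forces C = True.
In (~N | Q) only Q is left, so Q = True.
In (~H | ~Q) only ~H is left, so H = False.
Check each clause:
  (N): N holds.
  (C): C holds.
  (~N | Q): Q holds.
  (C | H | ~Q): C holds.
  (~H | ~Q): ~H holds.
  (C | N | Q): C holds.
  (C | H | Q): C holds.
  (N | ~Q): N holds.
All clauses satisfied.

N: True; Q: True; C: True; H: False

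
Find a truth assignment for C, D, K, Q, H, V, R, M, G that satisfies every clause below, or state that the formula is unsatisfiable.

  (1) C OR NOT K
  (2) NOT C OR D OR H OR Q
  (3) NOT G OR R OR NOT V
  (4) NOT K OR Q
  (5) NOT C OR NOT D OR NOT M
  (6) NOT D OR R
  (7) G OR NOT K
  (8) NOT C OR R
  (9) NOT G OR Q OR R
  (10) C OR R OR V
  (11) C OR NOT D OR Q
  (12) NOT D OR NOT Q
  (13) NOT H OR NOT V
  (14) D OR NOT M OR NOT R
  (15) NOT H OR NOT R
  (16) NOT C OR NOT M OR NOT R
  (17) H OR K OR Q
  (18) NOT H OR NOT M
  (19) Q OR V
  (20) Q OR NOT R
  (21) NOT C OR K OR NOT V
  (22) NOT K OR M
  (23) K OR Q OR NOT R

C = True; D = False; K = False; Q = True; H = False; V = False; R = True; M = False; G = False

Set C = True.
  then (NOT C OR R) forces R = True.
  then (NOT H OR NOT R) forces H = False.
  then (NOT C OR NOT M OR NOT R) forces M = False.
  then (Q OR NOT R) forces Q = True.
  then (NOT K OR M) forces K = False.
  then (NOT D OR NOT Q) forces D = False.
  then (NOT C OR K OR NOT V) forces V = False.
Set G = False.
All clauses satisfied.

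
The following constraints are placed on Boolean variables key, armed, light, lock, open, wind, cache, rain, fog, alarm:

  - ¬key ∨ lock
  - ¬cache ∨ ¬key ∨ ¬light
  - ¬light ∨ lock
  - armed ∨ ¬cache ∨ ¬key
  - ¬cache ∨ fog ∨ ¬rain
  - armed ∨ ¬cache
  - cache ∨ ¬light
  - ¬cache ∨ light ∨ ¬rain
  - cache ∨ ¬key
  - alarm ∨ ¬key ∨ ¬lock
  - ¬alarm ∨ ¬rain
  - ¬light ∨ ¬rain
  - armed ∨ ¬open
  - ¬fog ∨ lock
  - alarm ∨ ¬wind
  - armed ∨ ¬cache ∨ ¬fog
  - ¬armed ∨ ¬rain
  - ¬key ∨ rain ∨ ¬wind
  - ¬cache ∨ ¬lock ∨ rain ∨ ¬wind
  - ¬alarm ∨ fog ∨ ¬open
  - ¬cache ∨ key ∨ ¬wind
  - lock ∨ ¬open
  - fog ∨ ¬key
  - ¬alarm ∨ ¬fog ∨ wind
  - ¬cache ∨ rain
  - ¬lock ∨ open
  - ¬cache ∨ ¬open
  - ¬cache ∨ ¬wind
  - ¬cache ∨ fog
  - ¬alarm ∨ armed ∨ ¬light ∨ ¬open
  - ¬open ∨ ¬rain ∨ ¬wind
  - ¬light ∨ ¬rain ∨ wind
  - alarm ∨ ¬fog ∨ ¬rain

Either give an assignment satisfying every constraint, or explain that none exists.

key=F, armed=F, light=F, lock=F, open=F, wind=F, cache=F, rain=F, fog=F, alarm=T

Set key = False.
Set armed = False.
  then (armed ∨ ¬cache) forces cache = False.
  then (cache ∨ ¬light) forces light = False.
  then (armed ∨ ¬open) forces open = False.
  then (¬lock ∨ open) forces lock = False.
  then (¬fog ∨ lock) forces fog = False.
Set wind = False.
Set rain = False.
Set alarm = True.
All clauses satisfied.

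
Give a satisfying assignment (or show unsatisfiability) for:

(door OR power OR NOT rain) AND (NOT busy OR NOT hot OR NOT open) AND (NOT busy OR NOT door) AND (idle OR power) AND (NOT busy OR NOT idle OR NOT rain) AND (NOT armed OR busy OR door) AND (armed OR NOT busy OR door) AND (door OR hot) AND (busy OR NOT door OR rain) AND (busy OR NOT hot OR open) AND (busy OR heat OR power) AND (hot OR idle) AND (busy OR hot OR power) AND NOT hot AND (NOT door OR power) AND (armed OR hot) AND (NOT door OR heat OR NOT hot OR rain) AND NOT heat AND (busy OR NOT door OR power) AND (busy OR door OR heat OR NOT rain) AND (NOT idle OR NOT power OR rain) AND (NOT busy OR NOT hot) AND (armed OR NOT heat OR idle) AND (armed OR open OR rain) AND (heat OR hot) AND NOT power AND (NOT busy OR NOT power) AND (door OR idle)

Unsatisfiable — no assignment works.

Case heat = True:
  Clause (NOT heat) is falsified — contradiction.
Case heat = False:
  (NOT hot) forces hot = False.
  Clause (heat OR hot) is falsified — contradiction.
Both cases fail, so the formula is unsatisfiable.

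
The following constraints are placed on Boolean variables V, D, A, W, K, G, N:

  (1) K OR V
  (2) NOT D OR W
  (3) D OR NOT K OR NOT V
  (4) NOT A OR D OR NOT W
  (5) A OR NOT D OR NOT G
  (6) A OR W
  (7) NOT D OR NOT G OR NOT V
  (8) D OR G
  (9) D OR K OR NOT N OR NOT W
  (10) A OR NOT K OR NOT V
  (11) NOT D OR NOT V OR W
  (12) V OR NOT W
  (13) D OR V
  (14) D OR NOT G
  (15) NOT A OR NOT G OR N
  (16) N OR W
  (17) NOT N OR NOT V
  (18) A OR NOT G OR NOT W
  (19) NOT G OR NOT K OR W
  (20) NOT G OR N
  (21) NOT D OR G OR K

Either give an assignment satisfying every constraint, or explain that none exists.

V=T; D=T; A=T; W=T; K=T; G=F; N=F

Try V = False:
  (K OR V) forces K = True.
  (V OR NOT W) forces W = False.
  (NOT D OR W) forces D = False.
  clause (D OR V) is falsified — backtrack.
So V = True.
  then (NOT N OR NOT V) forces N = False.
  then (NOT G OR N) forces G = False.
  then (D OR G) forces D = True.
  then (NOT D OR NOT V OR W) forces W = True.
  then (NOT D OR G OR K) forces K = True.
  then (A OR NOT K OR NOT V) forces A = True.
All clauses satisfied.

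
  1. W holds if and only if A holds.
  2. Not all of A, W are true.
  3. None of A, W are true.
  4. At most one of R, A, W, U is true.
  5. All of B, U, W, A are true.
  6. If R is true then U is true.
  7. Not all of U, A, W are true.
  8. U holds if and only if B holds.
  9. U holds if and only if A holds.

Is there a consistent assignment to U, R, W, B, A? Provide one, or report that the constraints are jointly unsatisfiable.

Case W = True:
  Constraint (3) is violated (W=T) — contradiction.
Case W = False:
  Constraint (5) is violated (W=F) — contradiction.
Both cases fail — unsatisfiable.

Unsatisfiable — no assignment works.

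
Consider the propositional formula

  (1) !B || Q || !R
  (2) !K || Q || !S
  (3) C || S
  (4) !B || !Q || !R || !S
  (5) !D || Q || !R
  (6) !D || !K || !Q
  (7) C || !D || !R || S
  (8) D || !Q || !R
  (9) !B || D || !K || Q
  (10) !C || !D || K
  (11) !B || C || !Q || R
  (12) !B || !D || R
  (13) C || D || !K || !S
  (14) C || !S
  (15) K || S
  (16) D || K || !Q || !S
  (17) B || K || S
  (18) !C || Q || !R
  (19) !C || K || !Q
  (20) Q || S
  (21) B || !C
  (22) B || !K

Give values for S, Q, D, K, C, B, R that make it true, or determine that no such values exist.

Set S = True.
  then (C || !S) forces C = True.
  then (B || !C) forces B = True.
Set Q = False.
  then (!B || Q || !R) forces R = False.
  then (!K || Q || !S) forces K = False.
  then (!C || !D || K) forces D = False.
All clauses satisfied.

S: True, Q: False, D: False, K: False, C: True, B: True, R: False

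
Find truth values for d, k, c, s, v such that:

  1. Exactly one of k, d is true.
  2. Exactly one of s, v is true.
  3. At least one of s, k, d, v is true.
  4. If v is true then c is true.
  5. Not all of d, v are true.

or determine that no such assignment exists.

d: True, k: False, c: False, s: True, v: False

  (1) {k, d}: 1 true — exactly one ✓
  (2) {s, v}: 1 true — exactly one ✓
  (3) {s, k, d, v}: 2 true — at least one ✓
  (4) v=F ⇒ c: vacuous ✓
  (5) {d, v}: 1/2 true — not all ✓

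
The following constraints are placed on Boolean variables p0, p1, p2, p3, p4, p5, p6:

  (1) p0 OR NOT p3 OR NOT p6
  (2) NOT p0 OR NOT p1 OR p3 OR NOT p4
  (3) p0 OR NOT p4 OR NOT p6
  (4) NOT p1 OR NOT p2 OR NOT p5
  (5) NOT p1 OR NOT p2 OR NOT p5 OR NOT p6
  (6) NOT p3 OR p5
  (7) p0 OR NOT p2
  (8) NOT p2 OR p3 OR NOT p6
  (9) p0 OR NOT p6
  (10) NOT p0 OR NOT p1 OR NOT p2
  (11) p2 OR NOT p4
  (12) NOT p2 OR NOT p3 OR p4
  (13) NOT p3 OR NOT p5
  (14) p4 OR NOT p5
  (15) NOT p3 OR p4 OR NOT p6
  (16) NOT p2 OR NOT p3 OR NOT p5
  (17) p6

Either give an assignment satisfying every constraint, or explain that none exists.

p0 = True, p1 = False, p2 = False, p3 = False, p4 = False, p5 = False, p6 = True

Unit clause (p6) forces p6 = True.
In (p0 OR NOT p6) only p0 is left, so p0 = True.
Set p1 = False.
Try p2 = True:
  (NOT p2 OR p3 OR NOT p6) forces p3 = True.
  (NOT p3 OR p5) forces p5 = True.
  clause (NOT p3 OR NOT p5) is falsified — backtrack.
So p2 = False.
  then (p2 OR NOT p4) forces p4 = False.
  then (p4 OR NOT p5) forces p5 = False.
  then (NOT p3 OR p4 OR NOT p6) forces p3 = False.
All clauses satisfied.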